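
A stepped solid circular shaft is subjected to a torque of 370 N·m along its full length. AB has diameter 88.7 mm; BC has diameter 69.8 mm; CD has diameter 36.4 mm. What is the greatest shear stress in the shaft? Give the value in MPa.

Under the same torque, τ_max = 16T/(πd³) is largest where d is smallest — segment CD (d = 36.4 mm).
τ_max = 16·370.0/(π·(0.0364)³) = 3.907×10^7 Pa.

39.1 MPa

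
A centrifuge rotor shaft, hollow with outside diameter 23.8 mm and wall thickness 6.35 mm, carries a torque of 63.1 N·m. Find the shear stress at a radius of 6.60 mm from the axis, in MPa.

13.9 MPa

J = π(d_o⁴ − d_i⁴)/32 = π(0.0238⁴ − 0.0111⁴)/32 = 3.001×10^-8 m⁴.
Shear stress varies linearly with radius: τ = T·r/J = 63.10 × 0.00660 / 3.001×10^-8 = 1.388×10^7 Pa.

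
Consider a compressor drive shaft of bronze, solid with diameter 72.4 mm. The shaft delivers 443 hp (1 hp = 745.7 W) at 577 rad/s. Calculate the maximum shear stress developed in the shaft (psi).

ω = 577 rad/s, so T = P/ω = 443×745.7 / 577.0 = 572.5 N·m.
J = πd⁴/32 = π(0.0724)⁴/32 = 2.697×10^-6 m⁴.
τ_max = T·r/J = 572.5 × 0.0362 / 2.697×10^-6 = 7.683×10^6 Pa.

1110 psi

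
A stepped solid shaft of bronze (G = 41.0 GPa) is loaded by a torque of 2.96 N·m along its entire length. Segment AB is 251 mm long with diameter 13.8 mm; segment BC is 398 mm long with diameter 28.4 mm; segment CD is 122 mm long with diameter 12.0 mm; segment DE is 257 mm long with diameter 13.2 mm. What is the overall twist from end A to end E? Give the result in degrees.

0.922°

J_AB = π(0.0138)⁴/32 = 3.56×10^-9 m⁴; J_BC = π(0.0284)⁴/32 = 6.39×10^-8 m⁴; J_CD = π(0.0120)⁴/32 = 2.04×10^-9 m⁴; J_DE = π(0.0132)⁴/32 = 2.98×10^-9 m⁴.
θ = (T/G)·Σ L_i/J_i = (2.960/41.0×10⁹)·(0.251/3.56×10^-9 + 0.398/6.39×10^-8 + 0.122/2.04×10^-9 + 0.257/2.98×10^-9) = 0.01609 rad.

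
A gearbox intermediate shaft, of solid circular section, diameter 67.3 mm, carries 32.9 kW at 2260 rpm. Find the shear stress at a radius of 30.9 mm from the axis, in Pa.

2.13e6 Pa

ω = 2π·2260/60 = 236.7 rad/s, so T = P/ω = 32.9×10³ / 236.7 = 139.0 N·m.
J = πd⁴/32 = π(0.0673)⁴/32 = 2.014×10^-6 m⁴.
Shear stress varies linearly with radius: τ = T·r/J = 139.0 × 0.0309 / 2.014×10^-6 = 2.133×10^6 Pa.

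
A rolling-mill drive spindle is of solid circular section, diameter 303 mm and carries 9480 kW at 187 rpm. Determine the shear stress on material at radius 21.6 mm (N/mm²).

ω = 2π·187/60 = 19.58 rad/s, so T = P/ω = 9480×10³ / 19.58 = 484100 N·m.
J = πd⁴/32 = π(0.303)⁴/32 = 8.275×10^-4 m⁴.
Shear stress varies linearly with radius: τ = T·r/J = 484100 × 0.0216 / 8.275×10^-4 = 1.264×10^7 Pa.

12.6 N/mm²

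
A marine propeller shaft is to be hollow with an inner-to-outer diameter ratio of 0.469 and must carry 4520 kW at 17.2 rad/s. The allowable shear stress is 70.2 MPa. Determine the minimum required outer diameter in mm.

ω = 17.2 rad/s, so T = P/ω = 4520×10³ / 17.20 = 262800 N·m.
For a hollow shaft with d_i/d_o = 0.469: τ_max = 16T/(π d_o³ (1−k⁴)), so d_o = [16T/(π τ_allow (1−k⁴))]^(1/3) = [16·262800/(π·7.02×10^7·0.9516)]^(1/3) = 0.2716 m.

272 mm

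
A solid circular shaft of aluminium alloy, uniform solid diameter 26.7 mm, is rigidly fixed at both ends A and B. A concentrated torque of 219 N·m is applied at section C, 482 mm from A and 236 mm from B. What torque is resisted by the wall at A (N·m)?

72.0 N·m

With uniform GJ and both ends fixed, compatibility θ_AC = θ_CB gives T_A·a = T_B·b, together with T_A + T_B = T₀.
T_A = T₀·b/(a+b) = 219.0·236/718.0 = 71.98 N·m; T_B = 147.0 N·m.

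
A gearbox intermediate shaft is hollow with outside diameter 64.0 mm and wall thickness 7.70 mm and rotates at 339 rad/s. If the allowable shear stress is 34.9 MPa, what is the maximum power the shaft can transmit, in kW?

J = π(d_o⁴ − d_i⁴)/32 = π(0.0640⁴ − 0.0486⁴)/32 = 1.099×10^-6 m⁴.
T_max = τ_allow·J/r = 3.49×10^7 × 1.099×10^-6 / 0.0320 = 1199 N·m.
ω = 339 rad/s, so P_max = T_max·ω = 4.065×10^5 W.

406 kW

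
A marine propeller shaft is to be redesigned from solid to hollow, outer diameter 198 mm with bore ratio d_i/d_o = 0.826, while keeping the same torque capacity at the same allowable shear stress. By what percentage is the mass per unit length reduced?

Equal τ_max and T ⇒ the solid shaft needs d_s³ = d_o³(1−k⁴), so d_s = 198·(1−0.826⁴)^(1/3) = 160.7 mm.
Area ratio A_h/A_s = d_o²(1−k²)/d_s² = (1−k²)/(1−k⁴)^(2/3) = 0.4824.
Mass saving = 1 − 0.4824 = 51.8 %.

51.8 %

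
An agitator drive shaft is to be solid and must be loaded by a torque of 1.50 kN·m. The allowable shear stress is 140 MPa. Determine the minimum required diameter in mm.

37.9 mm

For a solid shaft τ_max = 16T/(πd³), so d = (16T/(π τ_allow))^(1/3) = (16·1500/(π·1.40×10^8))^(1/3) = 0.03793 m.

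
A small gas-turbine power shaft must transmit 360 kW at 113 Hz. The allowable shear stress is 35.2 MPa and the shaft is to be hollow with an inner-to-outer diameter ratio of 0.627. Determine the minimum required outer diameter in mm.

44.3 mm

ω = 2π·113 = 710.0 rad/s, so T = P/ω = 360×10³ / 710.0 = 507.0 N·m.
For a hollow shaft with d_i/d_o = 0.627: τ_max = 16T/(π d_o³ (1−k⁴)), so d_o = [16T/(π τ_allow (1−k⁴))]^(1/3) = [16·507.0/(π·3.52×10^7·0.8454)]^(1/3) = 0.04427 m.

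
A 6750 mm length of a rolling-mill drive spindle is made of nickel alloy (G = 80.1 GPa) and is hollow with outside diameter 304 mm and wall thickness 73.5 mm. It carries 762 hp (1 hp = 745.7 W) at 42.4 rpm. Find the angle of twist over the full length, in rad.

ω = 2π·42.4/60 = 4.440 rad/s, so T = P/ω = 762×745.7 / 4.440 = 128000 N·m.
J = π(d_o⁴ − d_i⁴)/32 = π(0.304⁴ − 0.157⁴)/32 = 7.788×10^-4 m⁴.
θ = T·L/(G·J) = 128000 × 6.75 / (80.1×10⁹ × 7.788×10^-4) = 0.01385 rad.

0.0138 rad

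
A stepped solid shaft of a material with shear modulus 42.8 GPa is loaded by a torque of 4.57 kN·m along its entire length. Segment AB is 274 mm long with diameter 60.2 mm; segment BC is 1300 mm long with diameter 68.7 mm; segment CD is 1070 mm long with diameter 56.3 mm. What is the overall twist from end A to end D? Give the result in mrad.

202 mrad

J_AB = π(0.0602)⁴/32 = 1.29×10^-6 m⁴; J_BC = π(0.0687)⁴/32 = 2.19×10^-6 m⁴; J_CD = π(0.0563)⁴/32 = 9.86×10^-7 m⁴.
θ = (T/G)·Σ L_i/J_i = (4570/42.8×10⁹)·(0.274/1.29×10^-6 + 1.30/2.19×10^-6 + 1.07/9.86×10^-7) = 0.2020 rad.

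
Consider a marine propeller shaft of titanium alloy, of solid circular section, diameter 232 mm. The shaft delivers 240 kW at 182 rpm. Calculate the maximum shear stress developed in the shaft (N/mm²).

ω = 2π·182/60 = 19.06 rad/s, so T = P/ω = 240×10³ / 19.06 = 12590 N·m.
J = πd⁴/32 = π(0.232)⁴/32 = 2.844×10^-4 m⁴.
τ_max = T·r/J = 12590 × 0.116 / 2.844×10^-4 = 5.136×10^6 Pa.

5.14 N/mm²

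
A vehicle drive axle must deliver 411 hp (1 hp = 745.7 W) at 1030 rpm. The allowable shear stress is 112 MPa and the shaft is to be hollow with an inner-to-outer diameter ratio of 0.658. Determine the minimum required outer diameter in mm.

54.2 mm

ω = 2π·1030/60 = 107.9 rad/s, so T = P/ω = 411×745.7 / 107.9 = 2841 N·m.
For a hollow shaft with d_i/d_o = 0.658: τ_max = 16T/(π d_o³ (1−k⁴)), so d_o = [16T/(π τ_allow (1−k⁴))]^(1/3) = [16·2841/(π·1.12×10^8·0.8125)]^(1/3) = 0.05418 m.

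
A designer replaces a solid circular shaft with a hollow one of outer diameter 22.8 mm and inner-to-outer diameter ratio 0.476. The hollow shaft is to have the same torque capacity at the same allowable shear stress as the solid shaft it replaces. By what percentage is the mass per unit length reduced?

19.9 %

Equal τ_max and T ⇒ the solid shaft needs d_s³ = d_o³(1−k⁴), so d_s = 22.8·(1−0.476⁴)^(1/3) = 22.40 mm.
Area ratio A_h/A_s = d_o²(1−k²)/d_s² = (1−k²)/(1−k⁴)^(2/3) = 0.8011.
Mass saving = 1 − 0.8011 = 19.9 %.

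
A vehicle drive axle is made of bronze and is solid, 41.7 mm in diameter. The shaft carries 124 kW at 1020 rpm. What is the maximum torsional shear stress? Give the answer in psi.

ω = 2π·1020/60 = 106.8 rad/s, so T = P/ω = 124×10³ / 106.8 = 1161 N·m.
J = πd⁴/32 = π(0.0417)⁴/32 = 2.969×10^-7 m⁴.
τ_max = T·r/J = 1161 × 0.0209 / 2.969×10^-7 = 8.154×10^7 Pa.

11800 psi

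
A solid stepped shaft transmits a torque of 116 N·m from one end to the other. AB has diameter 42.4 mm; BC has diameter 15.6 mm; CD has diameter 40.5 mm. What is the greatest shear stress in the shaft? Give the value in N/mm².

Under the same torque, τ_max = 16T/(πd³) is largest where d is smallest — segment BC (d = 15.6 mm).
τ_max = 16·116.0/(π·(0.0156)³) = 1.556×10^8 Pa.

156 N/mm²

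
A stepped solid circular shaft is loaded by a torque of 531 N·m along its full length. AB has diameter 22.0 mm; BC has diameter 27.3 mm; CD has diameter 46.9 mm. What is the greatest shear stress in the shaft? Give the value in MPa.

254 MPa

Under the same torque, τ_max = 16T/(πd³) is largest where d is smallest — segment AB (d = 22.0 mm).
τ_max = 16·531.0/(π·(0.0220)³) = 2.540×10^8 Pa.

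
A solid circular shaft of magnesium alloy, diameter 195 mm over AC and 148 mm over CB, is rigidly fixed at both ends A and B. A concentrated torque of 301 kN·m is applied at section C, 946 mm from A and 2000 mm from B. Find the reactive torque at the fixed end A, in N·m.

260000 N·m

Compatibility: T_A·a/J_AC = T_B·b/J_CB with T_A + T_B = T₀.
J_AC = 1.42×10^-4 m⁴, J_CB = 4.71×10^-5 m⁴, so T_A = T₀·(J_AC/a)/((J_AC/a)+(J_CB/b)) = 260200 N·m, T_B = 40830 N·m.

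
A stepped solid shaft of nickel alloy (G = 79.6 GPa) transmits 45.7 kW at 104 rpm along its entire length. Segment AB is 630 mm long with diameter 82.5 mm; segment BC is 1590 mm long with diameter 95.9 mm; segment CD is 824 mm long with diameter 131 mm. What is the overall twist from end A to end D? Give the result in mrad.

ω = 2π·104/60 = 10.89 rad/s, so T = P/ω = 45.7×10³ / 10.89 = 4196 N·m.
J_AB = π(0.0825)⁴/32 = 4.55×10^-6 m⁴; J_BC = π(0.0959)⁴/32 = 8.30×10^-6 m⁴; J_CD = π(0.131)⁴/32 = 2.89×10^-5 m⁴.
θ = (T/G)·Σ L_i/J_i = (4196/79.6×10⁹)·(0.630/4.55×10^-6 + 1.59/8.30×10^-6 + 0.824/2.89×10^-5) = 0.01890 rad.

18.9 mrad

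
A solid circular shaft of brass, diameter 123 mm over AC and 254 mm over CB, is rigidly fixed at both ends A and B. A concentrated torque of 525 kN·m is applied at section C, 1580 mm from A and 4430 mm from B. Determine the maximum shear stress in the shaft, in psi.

Compatibility: T_A·a/J_AC = T_B·b/J_CB with T_A + T_B = T₀.
J_AC = 2.25×10^-5 m⁴, J_CB = 4.09×10^-4 m⁴, so T_A = T₀·(J_AC/a)/((J_AC/a)+(J_CB/b)) = 70130 N·m, T_B = 454900 N·m.
τ in each portion: τ_AC = 1.92×10^8 Pa, τ_CB = 1.41×10^8 Pa; maximum is in AC.
τ_max = T_AC·r/J = 70130·0.0615/2.25×10^-5 = 1.919×10^8 Pa.

27800 psi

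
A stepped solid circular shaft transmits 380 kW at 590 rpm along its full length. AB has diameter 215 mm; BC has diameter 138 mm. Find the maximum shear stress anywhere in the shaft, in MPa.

ω = 2π·590/60 = 61.78 rad/s, so T = P/ω = 380×10³ / 61.78 = 6150 N·m.
Under the same torque, τ_max = 16T/(πd³) is largest where d is smallest — segment BC (d = 138 mm).
τ_max = 16·6150/(π·(0.138)³) = 1.192×10^7 Pa.

11.9 MPa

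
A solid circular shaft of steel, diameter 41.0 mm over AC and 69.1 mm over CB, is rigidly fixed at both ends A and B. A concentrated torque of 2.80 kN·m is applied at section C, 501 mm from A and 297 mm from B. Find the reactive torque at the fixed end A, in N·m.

192 N·m

Compatibility: T_A·a/J_AC = T_B·b/J_CB with T_A + T_B = T₀.
J_AC = 2.77×10^-7 m⁴, J_CB = 2.24×10^-6 m⁴, so T_A = T₀·(J_AC/a)/((J_AC/a)+(J_CB/b)) = 191.6 N·m, T_B = 2608 N·m.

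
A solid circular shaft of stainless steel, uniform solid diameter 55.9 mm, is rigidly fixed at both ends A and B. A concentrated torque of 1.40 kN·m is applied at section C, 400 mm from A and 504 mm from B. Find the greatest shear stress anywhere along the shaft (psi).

With uniform GJ and both ends fixed, compatibility θ_AC = θ_CB gives T_A·a = T_B·b, together with T_A + T_B = T₀.
T_A = T₀·b/(a+b) = 1400·504/904.0 = 780.5 N·m; T_B = 619.5 N·m.
τ in each portion: τ_AC = 2.28×10^7 Pa, τ_CB = 1.81×10^7 Pa; maximum is in AC.
τ_max = T_AC·r/J = 780.5·0.0279/9.59×10^-7 = 2.276×10^7 Pa.

3300 psi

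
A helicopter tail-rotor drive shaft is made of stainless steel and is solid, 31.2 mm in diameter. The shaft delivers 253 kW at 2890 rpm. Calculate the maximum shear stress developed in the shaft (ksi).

ω = 2π·2890/60 = 302.6 rad/s, so T = P/ω = 253×10³ / 302.6 = 836.0 N·m.
J = πd⁴/32 = π(0.0312)⁴/32 = 9.303×10^-8 m⁴.
τ_max = T·r/J = 836.0 × 0.0156 / 9.303×10^-8 = 1.402×10^8 Pa.

20.3 ksi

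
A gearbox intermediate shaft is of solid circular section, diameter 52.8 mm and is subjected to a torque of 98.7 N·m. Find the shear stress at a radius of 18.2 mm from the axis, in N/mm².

2.35 N/mm²

J = πd⁴/32 = π(0.0528)⁴/32 = 7.630×10^-7 m⁴.
Shear stress varies linearly with radius: τ = T·r/J = 98.70 × 0.0182 / 7.630×10^-7 = 2.354×10^6 Pa.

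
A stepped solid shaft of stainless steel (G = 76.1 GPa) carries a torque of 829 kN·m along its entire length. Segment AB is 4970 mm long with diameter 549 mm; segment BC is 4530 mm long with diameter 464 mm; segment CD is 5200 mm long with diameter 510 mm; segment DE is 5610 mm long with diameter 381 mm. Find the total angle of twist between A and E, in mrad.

J_AB = π(0.549)⁴/32 = 8.92×10^-3 m⁴; J_BC = π(0.464)⁴/32 = 4.55×10^-3 m⁴; J_CD = π(0.510)⁴/32 = 6.64×10^-3 m⁴; J_DE = π(0.381)⁴/32 = 2.07×10^-3 m⁴.
θ = (T/G)·Σ L_i/J_i = (829000/76.1×10⁹)·(4.97/8.92×10^-3 + 4.53/4.55×10^-3 + 5.20/6.64×10^-3 + 5.61/2.07×10^-3) = 0.05499 rad.

55.0 mrad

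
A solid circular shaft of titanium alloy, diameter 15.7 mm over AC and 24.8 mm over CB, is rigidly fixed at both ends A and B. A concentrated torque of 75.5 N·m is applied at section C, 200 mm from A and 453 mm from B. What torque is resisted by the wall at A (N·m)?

20.1 N·m

Compatibility: T_A·a/J_AC = T_B·b/J_CB with T_A + T_B = T₀.
J_AC = 5.96×10^-9 m⁴, J_CB = 3.71×10^-8 m⁴, so T_A = T₀·(J_AC/a)/((J_AC/a)+(J_CB/b)) = 20.14 N·m, T_B = 55.36 N·m.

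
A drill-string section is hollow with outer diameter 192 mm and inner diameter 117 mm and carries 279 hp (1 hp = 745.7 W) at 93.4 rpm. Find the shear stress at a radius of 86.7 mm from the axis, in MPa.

16.0 MPa

ω = 2π·93.4/60 = 9.781 rad/s, so T = P/ω = 279×745.7 / 9.781 = 21270 N·m.
J = π(d_o⁴ − d_i⁴)/32 = π(0.192⁴ − 0.117⁴)/32 = 1.150×10^-4 m⁴.
Shear stress varies linearly with radius: τ = T·r/J = 21270 × 0.0867 / 1.150×10^-4 = 1.603×10^7 Pa.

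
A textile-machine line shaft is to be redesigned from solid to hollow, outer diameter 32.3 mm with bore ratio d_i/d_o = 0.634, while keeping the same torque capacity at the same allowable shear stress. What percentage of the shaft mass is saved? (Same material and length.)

32.7 %

Equal τ_max and T ⇒ the solid shaft needs d_s³ = d_o³(1−k⁴), so d_s = 32.3·(1−0.634⁴)^(1/3) = 30.46 mm.
Area ratio A_h/A_s = d_o²(1−k²)/d_s² = (1−k²)/(1−k⁴)^(2/3) = 0.6726.
Mass saving = 1 − 0.6726 = 32.7 %.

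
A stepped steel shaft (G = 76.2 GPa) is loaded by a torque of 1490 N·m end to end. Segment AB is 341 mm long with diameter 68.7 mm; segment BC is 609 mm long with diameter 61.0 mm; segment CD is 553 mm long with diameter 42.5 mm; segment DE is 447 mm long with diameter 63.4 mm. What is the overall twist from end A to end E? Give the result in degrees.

2.93°

J_AB = π(0.0687)⁴/32 = 2.19×10^-6 m⁴; J_BC = π(0.0610)⁴/32 = 1.36×10^-6 m⁴; J_CD = π(0.0425)⁴/32 = 3.20×10^-7 m⁴; J_DE = π(0.0634)⁴/32 = 1.59×10^-6 m⁴.
θ = (T/G)·Σ L_i/J_i = (1490/76.2×10⁹)·(0.341/2.19×10^-6 + 0.609/1.36×10^-6 + 0.553/3.20×10^-7 + 0.447/1.59×10^-6) = 0.05108 rad.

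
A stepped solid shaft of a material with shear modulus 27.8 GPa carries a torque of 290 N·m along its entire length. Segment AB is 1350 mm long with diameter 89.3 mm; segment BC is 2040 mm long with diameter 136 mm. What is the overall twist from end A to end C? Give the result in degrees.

J_AB = π(0.0893)⁴/32 = 6.24×10^-6 m⁴; J_BC = π(0.136)⁴/32 = 3.36×10^-5 m⁴.
θ = (T/G)·Σ L_i/J_i = (290.0/27.8×10⁹)·(1.35/6.24×10^-6 + 2.04/3.36×10^-5) = 2.889×10^-3 rad.

0.166°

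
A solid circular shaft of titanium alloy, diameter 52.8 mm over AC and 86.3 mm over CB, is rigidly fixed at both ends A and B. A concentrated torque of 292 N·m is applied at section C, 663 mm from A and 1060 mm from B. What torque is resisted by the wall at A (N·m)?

Compatibility: T_A·a/J_AC = T_B·b/J_CB with T_A + T_B = T₀.
J_AC = 7.63×10^-7 m⁴, J_CB = 5.45×10^-6 m⁴, so T_A = T₀·(J_AC/a)/((J_AC/a)+(J_CB/b)) = 53.44 N·m, T_B = 238.6 N·m.

53.4 N·m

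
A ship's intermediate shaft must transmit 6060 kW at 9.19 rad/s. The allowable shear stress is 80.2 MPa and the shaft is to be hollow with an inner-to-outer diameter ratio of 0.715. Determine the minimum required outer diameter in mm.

384 mm

ω = 9.19 rad/s, so T = P/ω = 6060×10³ / 9.190 = 659400 N·m.
For a hollow shaft with d_i/d_o = 0.715: τ_max = 16T/(π d_o³ (1−k⁴)), so d_o = [16T/(π τ_allow (1−k⁴))]^(1/3) = [16·659400/(π·8.02×10^7·0.7386)]^(1/3) = 0.3842 m.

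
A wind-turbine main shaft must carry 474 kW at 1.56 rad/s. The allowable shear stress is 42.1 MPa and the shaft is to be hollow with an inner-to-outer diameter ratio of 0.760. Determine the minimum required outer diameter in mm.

381 mm

ω = 1.56 rad/s, so T = P/ω = 474×10³ / 1.560 = 303800 N·m.
For a hollow shaft with d_i/d_o = 0.760: τ_max = 16T/(π d_o³ (1−k⁴)), so d_o = [16T/(π τ_allow (1−k⁴))]^(1/3) = [16·303800/(π·4.21×10^7·0.6664)]^(1/3) = 0.3807 m.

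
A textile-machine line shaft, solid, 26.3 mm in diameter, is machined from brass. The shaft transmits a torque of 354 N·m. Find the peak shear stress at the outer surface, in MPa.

99.1 MPa

J = πd⁴/32 = π(0.0263)⁴/32 = 4.697×10^-8 m⁴.
τ_max = T·r/J = 354.0 × 0.0132 / 4.697×10^-8 = 9.911×10^7 Pa.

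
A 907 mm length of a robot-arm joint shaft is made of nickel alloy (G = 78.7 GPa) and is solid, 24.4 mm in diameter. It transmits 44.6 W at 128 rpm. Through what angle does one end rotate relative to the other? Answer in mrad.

ω = 2π·128/60 = 13.40 rad/s, so T = P/ω = 44.6 / 13.40 = 3.327 N·m.
J = πd⁴/32 = π(0.0244)⁴/32 = 3.480×10^-8 m⁴.
θ = T·L/(G·J) = 3.327 × 0.907 / (78.7×10⁹ × 3.480×10^-8) = 1.102×10^-3 rad.

1.10 mrad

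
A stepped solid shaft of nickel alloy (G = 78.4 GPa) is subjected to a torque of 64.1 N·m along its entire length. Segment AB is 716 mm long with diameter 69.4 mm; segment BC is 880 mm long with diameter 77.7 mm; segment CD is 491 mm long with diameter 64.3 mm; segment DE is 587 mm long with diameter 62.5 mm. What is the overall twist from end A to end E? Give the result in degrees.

0.0583°

J_AB = π(0.0694)⁴/32 = 2.28×10^-6 m⁴; J_BC = π(0.0777)⁴/32 = 3.58×10^-6 m⁴; J_CD = π(0.0643)⁴/32 = 1.68×10^-6 m⁴; J_DE = π(0.0625)⁴/32 = 1.50×10^-6 m⁴.
θ = (T/G)·Σ L_i/J_i = (64.10/78.4×10⁹)·(0.716/2.28×10^-6 + 0.880/3.58×10^-6 + 0.491/1.68×10^-6 + 0.587/1.50×10^-6) = 1.018×10^-3 rad.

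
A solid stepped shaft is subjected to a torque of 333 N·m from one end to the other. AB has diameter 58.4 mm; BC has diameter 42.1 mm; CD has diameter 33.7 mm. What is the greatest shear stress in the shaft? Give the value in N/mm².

Under the same torque, τ_max = 16T/(πd³) is largest where d is smallest — segment CD (d = 33.7 mm).
τ_max = 16·333.0/(π·(0.0337)³) = 4.431×10^7 Pa.

44.3 N/mm²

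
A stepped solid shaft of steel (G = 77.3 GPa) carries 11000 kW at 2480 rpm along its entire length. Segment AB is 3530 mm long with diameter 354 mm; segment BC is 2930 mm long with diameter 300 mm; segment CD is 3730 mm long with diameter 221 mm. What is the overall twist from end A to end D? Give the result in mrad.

ω = 2π·2480/60 = 259.7 rad/s, so T = P/ω = 11000×10³ / 259.7 = 42360 N·m.
J_AB = π(0.354)⁴/32 = 1.54×10^-3 m⁴; J_BC = π(0.300)⁴/32 = 7.95×10^-4 m⁴; J_CD = π(0.221)⁴/32 = 2.34×10^-4 m⁴.
θ = (T/G)·Σ L_i/J_i = (42360/77.3×10⁹)·(3.53/1.54×10^-3 + 2.93/7.95×10^-4 + 3.73/2.34×10^-4) = 0.01200 rad.

12.0 mrad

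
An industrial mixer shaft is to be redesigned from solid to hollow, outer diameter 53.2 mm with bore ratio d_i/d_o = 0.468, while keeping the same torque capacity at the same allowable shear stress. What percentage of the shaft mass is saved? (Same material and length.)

19.3 %

Equal τ_max and T ⇒ the solid shaft needs d_s³ = d_o³(1−k⁴), so d_s = 53.2·(1−0.468⁴)^(1/3) = 52.34 mm.
Area ratio A_h/A_s = d_o²(1−k²)/d_s² = (1−k²)/(1−k⁴)^(2/3) = 0.8070.
Mass saving = 1 − 0.8070 = 19.3 %.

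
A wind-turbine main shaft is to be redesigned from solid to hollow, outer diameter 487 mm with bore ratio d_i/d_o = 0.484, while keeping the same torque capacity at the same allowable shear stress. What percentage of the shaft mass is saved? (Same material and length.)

20.5 %

Equal τ_max and T ⇒ the solid shaft needs d_s³ = d_o³(1−k⁴), so d_s = 487·(1−0.484⁴)^(1/3) = 477.9 mm.
Area ratio A_h/A_s = d_o²(1−k²)/d_s² = (1−k²)/(1−k⁴)^(2/3) = 0.7951.
Mass saving = 1 − 0.7951 = 20.5 %.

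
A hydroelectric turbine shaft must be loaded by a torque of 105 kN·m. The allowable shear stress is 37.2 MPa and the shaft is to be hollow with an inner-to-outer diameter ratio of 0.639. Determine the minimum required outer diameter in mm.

For a hollow shaft with d_i/d_o = 0.639: τ_max = 16T/(π d_o³ (1−k⁴)), so d_o = [16T/(π τ_allow (1−k⁴))]^(1/3) = [16·105000/(π·3.72×10^7·0.8333)]^(1/3) = 0.2584 m.

258 mm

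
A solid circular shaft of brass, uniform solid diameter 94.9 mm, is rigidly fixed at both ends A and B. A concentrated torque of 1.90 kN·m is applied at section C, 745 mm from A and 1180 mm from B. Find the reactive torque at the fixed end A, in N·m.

1160 N·m

With uniform GJ and both ends fixed, compatibility θ_AC = θ_CB gives T_A·a = T_B·b, together with T_A + T_B = T₀.
T_A = T₀·b/(a+b) = 1900·1180/1925 = 1165 N·m; T_B = 735.3 N·m.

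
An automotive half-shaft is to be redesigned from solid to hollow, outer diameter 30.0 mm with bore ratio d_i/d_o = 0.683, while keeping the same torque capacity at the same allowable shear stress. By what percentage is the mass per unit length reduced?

Equal τ_max and T ⇒ the solid shaft needs d_s³ = d_o³(1−k⁴), so d_s = 30.0·(1−0.683⁴)^(1/3) = 27.64 mm.
Area ratio A_h/A_s = d_o²(1−k²)/d_s² = (1−k²)/(1−k⁴)^(2/3) = 0.6283.
Mass saving = 1 − 0.6283 = 37.2 %.

37.2 %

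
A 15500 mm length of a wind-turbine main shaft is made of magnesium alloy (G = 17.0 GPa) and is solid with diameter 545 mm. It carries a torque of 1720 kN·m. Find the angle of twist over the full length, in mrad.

181 mrad

J = πd⁴/32 = π(0.545)⁴/32 = 8.661×10^-3 m⁴.
θ = T·L/(G·J) = 1.720e6 × 15.5 / (17.0×10⁹ × 8.661×10^-3) = 0.1811 rad.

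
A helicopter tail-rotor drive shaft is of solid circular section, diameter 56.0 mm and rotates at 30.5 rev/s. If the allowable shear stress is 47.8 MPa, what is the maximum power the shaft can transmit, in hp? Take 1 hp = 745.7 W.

424 hp

J = πd⁴/32 = π(0.0560)⁴/32 = 9.655×10^-7 m⁴.
T_max = τ_allow·J/r = 4.78×10^7 × 9.655×10^-7 / 0.0280 = 1648 N·m.
ω = 2π·30.5 = 191.6 rad/s, so P_max = T_max·ω = 3.159×10^5 W.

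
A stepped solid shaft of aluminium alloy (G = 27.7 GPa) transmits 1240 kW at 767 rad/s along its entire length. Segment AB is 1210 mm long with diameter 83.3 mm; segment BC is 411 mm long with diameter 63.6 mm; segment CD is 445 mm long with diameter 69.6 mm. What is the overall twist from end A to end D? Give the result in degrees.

ω = 767 rad/s, so T = P/ω = 1240×10³ / 767.0 = 1617 N·m.
J_AB = π(0.0833)⁴/32 = 4.73×10^-6 m⁴; J_BC = π(0.0636)⁴/32 = 1.61×10^-6 m⁴; J_CD = π(0.0696)⁴/32 = 2.30×10^-6 m⁴.
θ = (T/G)·Σ L_i/J_i = (1617/27.7×10⁹)·(1.21/4.73×10^-6 + 0.411/1.61×10^-6 + 0.445/2.30×10^-6) = 0.04115 rad.

2.36°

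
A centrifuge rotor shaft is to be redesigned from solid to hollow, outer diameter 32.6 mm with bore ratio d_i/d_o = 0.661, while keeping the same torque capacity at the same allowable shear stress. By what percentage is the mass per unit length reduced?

35.2 %

Equal τ_max and T ⇒ the solid shaft needs d_s³ = d_o³(1−k⁴), so d_s = 32.6·(1−0.661⁴)^(1/3) = 30.38 mm.
Area ratio A_h/A_s = d_o²(1−k²)/d_s² = (1−k²)/(1−k⁴)^(2/3) = 0.6485.
Mass saving = 1 − 0.6485 = 35.2 %.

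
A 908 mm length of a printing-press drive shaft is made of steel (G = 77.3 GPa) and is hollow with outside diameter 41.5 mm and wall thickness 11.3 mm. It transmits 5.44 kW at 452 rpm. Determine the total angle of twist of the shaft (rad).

ω = 2π·452/60 = 47.33 rad/s, so T = P/ω = 5.44×10³ / 47.33 = 114.9 N·m.
J = π(d_o⁴ − d_i⁴)/32 = π(0.0415⁴ − 0.0189⁴)/32 = 2.787×10^-7 m⁴.
θ = T·L/(G·J) = 114.9 × 0.908 / (77.3×10⁹ × 2.787×10^-7) = 4.844×10^-3 rad.

0.00484 rad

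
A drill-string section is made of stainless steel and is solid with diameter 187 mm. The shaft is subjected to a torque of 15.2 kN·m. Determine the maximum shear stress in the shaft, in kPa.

11800 kPa

J = πd⁴/32 = π(0.187)⁴/32 = 1.201×10^-4 m⁴.
τ_max = T·r/J = 15200 × 0.0935 / 1.201×10^-4 = 1.184×10^7 Pa.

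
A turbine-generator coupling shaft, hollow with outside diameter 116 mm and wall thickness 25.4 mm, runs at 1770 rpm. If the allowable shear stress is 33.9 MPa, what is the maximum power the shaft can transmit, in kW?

J = π(d_o⁴ − d_i⁴)/32 = π(0.116⁴ − 0.0652⁴)/32 = 1.600×10^-5 m⁴.
T_max = τ_allow·J/r = 3.39×10^7 × 1.600×10^-5 / 0.0580 = 9353 N·m.
ω = 2π·1770/60 = 185.4 rad/s, so P_max = T_max·ω = 1.734×10^6 W.

1730 kW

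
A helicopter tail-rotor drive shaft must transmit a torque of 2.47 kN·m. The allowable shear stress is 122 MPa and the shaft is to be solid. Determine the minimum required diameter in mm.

46.9 mm

For a solid shaft τ_max = 16T/(πd³), so d = (16T/(π τ_allow))^(1/3) = (16·2470/(π·1.22×10^8))^(1/3) = 0.04689 m.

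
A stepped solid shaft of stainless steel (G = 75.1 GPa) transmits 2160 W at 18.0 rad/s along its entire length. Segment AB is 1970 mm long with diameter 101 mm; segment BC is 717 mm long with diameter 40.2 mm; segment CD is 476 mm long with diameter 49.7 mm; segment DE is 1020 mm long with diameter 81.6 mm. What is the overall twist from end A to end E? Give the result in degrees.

ω = 18.0 rad/s, so T = P/ω = 2160 / 18.00 = 120.0 N·m.
J_AB = π(0.101)⁴/32 = 1.02×10^-5 m⁴; J_BC = π(0.0402)⁴/32 = 2.56×10^-7 m⁴; J_CD = π(0.0497)⁴/32 = 5.99×10^-7 m⁴; J_DE = π(0.0816)⁴/32 = 4.35×10^-6 m⁴.
θ = (T/G)·Σ L_i/J_i = (120.0/75.1×10⁹)·(1.97/1.02×10^-5 + 0.717/2.56×10^-7 + 0.476/5.99×10^-7 + 1.02/4.35×10^-6) = 6.421×10^-3 rad.

0.368°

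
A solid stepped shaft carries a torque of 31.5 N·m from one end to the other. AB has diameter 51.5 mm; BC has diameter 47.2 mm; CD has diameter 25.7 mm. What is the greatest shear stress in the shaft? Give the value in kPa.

Under the same torque, τ_max = 16T/(πd³) is largest where d is smallest — segment CD (d = 25.7 mm).
τ_max = 16·31.50/(π·(0.0257)³) = 9.451×10^6 Pa.

9450 kPa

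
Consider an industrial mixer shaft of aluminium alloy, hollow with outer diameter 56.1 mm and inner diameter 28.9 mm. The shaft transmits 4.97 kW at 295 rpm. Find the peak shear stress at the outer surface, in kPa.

4990 kPa

ω = 2π·295/60 = 30.89 rad/s, so T = P/ω = 4.97×10³ / 30.89 = 160.9 N·m.
J = π(d_o⁴ − d_i⁴)/32 = π(0.0561⁴ − 0.0289⁴)/32 = 9.039×10^-7 m⁴.
τ_max = T·r/J = 160.9 × 0.0281 / 9.039×10^-7 = 4.992×10^6 Pa.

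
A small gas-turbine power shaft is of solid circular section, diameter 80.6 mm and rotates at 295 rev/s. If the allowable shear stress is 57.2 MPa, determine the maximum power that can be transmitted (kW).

J = πd⁴/32 = π(0.0806)⁴/32 = 4.143×10^-6 m⁴.
T_max = τ_allow·J/r = 5.72×10^7 × 4.143×10^-6 / 0.0403 = 5881 N·m.
ω = 2π·295 = 1854 rad/s, so P_max = T_max·ω = 1.090×10^7 W.

10900 kW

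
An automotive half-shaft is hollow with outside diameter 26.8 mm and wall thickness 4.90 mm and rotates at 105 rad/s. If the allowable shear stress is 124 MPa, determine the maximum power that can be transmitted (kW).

41.2 kW

J = π(d_o⁴ − d_i⁴)/32 = π(0.0268⁴ − 0.0170⁴)/32 = 4.245×10^-8 m⁴.
T_max = τ_allow·J/r = 1.24×10^8 × 4.245×10^-8 / 0.0134 = 392.8 N·m.
ω = 105 rad/s, so P_max = T_max·ω = 4.124×10^4 W.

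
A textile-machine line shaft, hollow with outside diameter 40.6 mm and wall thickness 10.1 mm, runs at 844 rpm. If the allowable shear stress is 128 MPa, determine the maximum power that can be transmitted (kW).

J = π(d_o⁴ − d_i⁴)/32 = π(0.0406⁴ − 0.0204⁴)/32 = 2.497×10^-7 m⁴.
T_max = τ_allow·J/r = 1.28×10^8 × 2.497×10^-7 / 0.0203 = 1575 N·m.
ω = 2π·844/60 = 88.38 rad/s, so P_max = T_max·ω = 1.392×10^5 W.

139 kW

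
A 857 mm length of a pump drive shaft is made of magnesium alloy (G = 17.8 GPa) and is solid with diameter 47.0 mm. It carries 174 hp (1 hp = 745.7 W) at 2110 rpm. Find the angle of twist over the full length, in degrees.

3.38°

ω = 2π·2110/60 = 221.0 rad/s, so T = P/ω = 174×745.7 / 221.0 = 587.2 N·m.
J = πd⁴/32 = π(0.0470)⁴/32 = 4.791×10^-7 m⁴.
θ = T·L/(G·J) = 587.2 × 0.857 / (17.8×10⁹ × 4.791×10^-7) = 0.05902 rad.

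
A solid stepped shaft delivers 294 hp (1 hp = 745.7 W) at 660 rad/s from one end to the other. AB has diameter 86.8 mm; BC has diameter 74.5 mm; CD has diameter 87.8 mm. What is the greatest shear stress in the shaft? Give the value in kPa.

4090 kPa

ω = 660 rad/s, so T = P/ω = 294×745.7 / 660.0 = 332.2 N·m.
Under the same torque, τ_max = 16T/(πd³) is largest where d is smallest — segment BC (d = 74.5 mm).
τ_max = 16·332.2/(π·(0.0745)³) = 4.091×10^6 Pa.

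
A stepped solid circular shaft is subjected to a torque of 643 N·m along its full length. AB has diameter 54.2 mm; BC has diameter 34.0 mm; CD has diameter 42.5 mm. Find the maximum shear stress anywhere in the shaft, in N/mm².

Under the same torque, τ_max = 16T/(πd³) is largest where d is smallest — segment BC (d = 34.0 mm).
τ_max = 16·643.0/(π·(0.0340)³) = 8.332×10^7 Pa.

83.3 N/mm²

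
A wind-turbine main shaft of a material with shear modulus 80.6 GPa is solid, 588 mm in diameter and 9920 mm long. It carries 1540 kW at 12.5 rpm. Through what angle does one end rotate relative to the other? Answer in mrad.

ω = 2π·12.5/60 = 1.309 rad/s, so T = P/ω = 1540×10³ / 1.309 = 1.176e6 N·m.
J = πd⁴/32 = π(0.588)⁴/32 = 0.01174 m⁴.
θ = T·L/(G·J) = 1.176e6 × 9.92 / (80.6×10⁹ × 0.01174) = 0.01234 rad.

12.3 mrad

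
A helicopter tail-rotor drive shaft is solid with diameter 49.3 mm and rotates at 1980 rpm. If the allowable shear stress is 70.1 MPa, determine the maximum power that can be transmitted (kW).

J = πd⁴/32 = π(0.0493)⁴/32 = 5.799×10^-7 m⁴.
T_max = τ_allow·J/r = 7.01×10^7 × 5.799×10^-7 / 0.0246 = 1649 N·m.
ω = 2π·1980/60 = 207.3 rad/s, so P_max = T_max·ω = 3.420×10^5 W.

342 kW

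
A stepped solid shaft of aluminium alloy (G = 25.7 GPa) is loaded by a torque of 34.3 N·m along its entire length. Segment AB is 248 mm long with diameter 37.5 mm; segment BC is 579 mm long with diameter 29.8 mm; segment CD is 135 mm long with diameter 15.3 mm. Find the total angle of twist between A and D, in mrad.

J_AB = π(0.0375)⁴/32 = 1.94×10^-7 m⁴; J_BC = π(0.0298)⁴/32 = 7.74×10^-8 m⁴; J_CD = π(0.0153)⁴/32 = 5.38×10^-9 m⁴.
θ = (T/G)·Σ L_i/J_i = (34.30/25.7×10⁹)·(0.248/1.94×10^-7 + 0.579/7.74×10^-8 + 0.135/5.38×10^-9) = 0.04518 rad.

45.2 mrad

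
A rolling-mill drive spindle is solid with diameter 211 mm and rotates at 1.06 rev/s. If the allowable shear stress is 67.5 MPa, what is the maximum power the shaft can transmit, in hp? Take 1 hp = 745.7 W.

J = πd⁴/32 = π(0.211)⁴/32 = 1.946×10^-4 m⁴.
T_max = τ_allow·J/r = 6.75×10^7 × 1.946×10^-4 / 0.105 = 124500 N·m.
ω = 2π·1.06 = 6.660 rad/s, so P_max = T_max·ω = 8.292×10^5 W.

1110 hp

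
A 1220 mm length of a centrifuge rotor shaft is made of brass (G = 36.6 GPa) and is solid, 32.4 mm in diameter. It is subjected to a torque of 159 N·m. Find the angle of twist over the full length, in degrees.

J = πd⁴/32 = π(0.0324)⁴/32 = 1.082×10^-7 m⁴.
θ = T·L/(G·J) = 159.0 × 1.22 / (36.6×10⁹ × 1.082×10^-7) = 0.04899 rad.

2.81°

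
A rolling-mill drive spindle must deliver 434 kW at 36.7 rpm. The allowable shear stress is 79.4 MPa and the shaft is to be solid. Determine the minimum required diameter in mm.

193 mm

ω = 2π·36.7/60 = 3.843 rad/s, so T = P/ω = 434×10³ / 3.843 = 112900 N·m.
For a solid shaft τ_max = 16T/(πd³), so d = (16T/(π τ_allow))^(1/3) = (16·112900/(π·7.94×10^7))^(1/3) = 0.1935 m.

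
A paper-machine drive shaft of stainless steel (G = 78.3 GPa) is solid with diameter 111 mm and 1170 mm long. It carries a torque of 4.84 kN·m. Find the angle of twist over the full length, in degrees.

0.278°

J = πd⁴/32 = π(0.111)⁴/32 = 1.490×10^-5 m⁴.
θ = T·L/(G·J) = 4840 × 1.17 / (78.3×10⁹ × 1.490×10^-5) = 4.853×10^-3 rad.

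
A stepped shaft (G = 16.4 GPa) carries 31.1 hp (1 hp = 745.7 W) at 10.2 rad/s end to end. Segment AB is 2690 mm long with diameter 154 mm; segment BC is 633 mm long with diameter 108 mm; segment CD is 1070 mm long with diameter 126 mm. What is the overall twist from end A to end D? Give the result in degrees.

1.11°

ω = 10.2 rad/s, so T = P/ω = 31.1×745.7 / 10.20 = 2274 N·m.
J_AB = π(0.154)⁴/32 = 5.52×10^-5 m⁴; J_BC = π(0.108)⁴/32 = 1.34×10^-5 m⁴; J_CD = π(0.126)⁴/32 = 2.47×10^-5 m⁴.
θ = (T/G)·Σ L_i/J_i = (2274/16.4×10⁹)·(2.69/5.52×10^-5 + 0.633/1.34×10^-5 + 1.07/2.47×10^-5) = 0.01932 rad.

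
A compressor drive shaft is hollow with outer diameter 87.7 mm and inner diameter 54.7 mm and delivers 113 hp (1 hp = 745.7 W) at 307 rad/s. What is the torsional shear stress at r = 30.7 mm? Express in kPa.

1710 kPa

ω = 307 rad/s, so T = P/ω = 113×745.7 / 307.0 = 274.5 N·m.
J = π(d_o⁴ − d_i⁴)/32 = π(0.0877⁴ − 0.0547⁴)/32 = 4.929×10^-6 m⁴.
Shear stress varies linearly with radius: τ = T·r/J = 274.5 × 0.0307 / 4.929×10^-6 = 1.710×10^6 Pa.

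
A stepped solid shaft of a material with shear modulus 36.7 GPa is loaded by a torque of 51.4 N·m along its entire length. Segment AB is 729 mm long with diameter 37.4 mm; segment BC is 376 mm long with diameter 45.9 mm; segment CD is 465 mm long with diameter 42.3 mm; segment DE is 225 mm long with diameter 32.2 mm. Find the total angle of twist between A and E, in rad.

J_AB = π(0.0374)⁴/32 = 1.92×10^-7 m⁴; J_BC = π(0.0459)⁴/32 = 4.36×10^-7 m⁴; J_CD = π(0.0423)⁴/32 = 3.14×10^-7 m⁴; J_DE = π(0.0322)⁴/32 = 1.06×10^-7 m⁴.
θ = (T/G)·Σ L_i/J_i = (51.40/36.7×10⁹)·(0.729/1.92×10^-7 + 0.376/4.36×10^-7 + 0.465/3.14×10^-7 + 0.225/1.06×10^-7) = 0.01158 rad.

0.0116 rad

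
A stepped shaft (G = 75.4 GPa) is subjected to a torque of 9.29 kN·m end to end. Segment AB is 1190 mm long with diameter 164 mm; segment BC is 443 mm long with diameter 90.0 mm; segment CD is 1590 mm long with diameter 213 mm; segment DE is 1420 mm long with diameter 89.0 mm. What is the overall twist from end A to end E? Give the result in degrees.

2.29°

J_AB = π(0.164)⁴/32 = 7.10×10^-5 m⁴; J_BC = π(0.0900)⁴/32 = 6.44×10^-6 m⁴; J_CD = π(0.213)⁴/32 = 2.02×10^-4 m⁴; J_DE = π(0.0890)⁴/32 = 6.16×10^-6 m⁴.
θ = (T/G)·Σ L_i/J_i = (9290/75.4×10⁹)·(1.19/7.10×10^-5 + 0.443/6.44×10^-6 + 1.59/2.02×10^-4 + 1.42/6.16×10^-6) = 0.03991 rad.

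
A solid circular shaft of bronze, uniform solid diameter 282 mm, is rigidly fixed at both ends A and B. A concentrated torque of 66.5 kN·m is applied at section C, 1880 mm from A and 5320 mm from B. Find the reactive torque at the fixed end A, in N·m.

With uniform GJ and both ends fixed, compatibility θ_AC = θ_CB gives T_A·a = T_B·b, together with T_A + T_B = T₀.
T_A = T₀·b/(a+b) = 66500·5320/7200 = 49140 N·m; T_B = 17360 N·m.

49100 N·m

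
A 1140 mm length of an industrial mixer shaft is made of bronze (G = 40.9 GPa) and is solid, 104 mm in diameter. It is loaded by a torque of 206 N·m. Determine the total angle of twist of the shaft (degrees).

J = πd⁴/32 = π(0.104)⁴/32 = 1.149×10^-5 m⁴.
θ = T·L/(G·J) = 206.0 × 1.14 / (40.9×10⁹ × 1.149×10^-5) = 4.999×10^-4 rad.

0.0286°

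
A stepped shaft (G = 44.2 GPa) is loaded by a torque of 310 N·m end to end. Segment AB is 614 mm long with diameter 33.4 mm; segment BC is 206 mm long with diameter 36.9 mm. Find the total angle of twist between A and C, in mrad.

43.2 mrad

J_AB = π(0.0334)⁴/32 = 1.22×10^-7 m⁴; J_BC = π(0.0369)⁴/32 = 1.82×10^-7 m⁴.
θ = (T/G)·Σ L_i/J_i = (310.0/44.2×10⁹)·(0.614/1.22×10^-7 + 0.206/1.82×10^-7) = 0.04318 rad.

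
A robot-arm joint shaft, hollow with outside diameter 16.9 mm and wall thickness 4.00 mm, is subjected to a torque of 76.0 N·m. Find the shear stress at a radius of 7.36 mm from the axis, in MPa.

J = π(d_o⁴ − d_i⁴)/32 = π(0.0169⁴ − 0.00890⁴)/32 = 7.392×10^-9 m⁴.
Shear stress varies linearly with radius: τ = T·r/J = 76.00 × 0.00736 / 7.392×10^-9 = 7.567×10^7 Pa.

75.7 MPa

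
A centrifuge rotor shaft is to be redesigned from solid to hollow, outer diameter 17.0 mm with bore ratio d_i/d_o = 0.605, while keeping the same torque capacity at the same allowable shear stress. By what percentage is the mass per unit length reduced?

30.2 %

Equal τ_max and T ⇒ the solid shaft needs d_s³ = d_o³(1−k⁴), so d_s = 17.0·(1−0.605⁴)^(1/3) = 16.20 mm.
Area ratio A_h/A_s = d_o²(1−k²)/d_s² = (1−k²)/(1−k⁴)^(2/3) = 0.6978.
Mass saving = 1 − 0.6978 = 30.2 %.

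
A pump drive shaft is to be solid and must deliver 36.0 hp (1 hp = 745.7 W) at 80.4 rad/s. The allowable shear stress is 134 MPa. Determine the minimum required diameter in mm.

23.3 mm

ω = 80.4 rad/s, so T = P/ω = 36.0×745.7 / 80.40 = 333.9 N·m.
For a solid shaft τ_max = 16T/(πd³), so d = (16T/(π τ_allow))^(1/3) = (16·333.9/(π·1.34×10^8))^(1/3) = 0.02333 m.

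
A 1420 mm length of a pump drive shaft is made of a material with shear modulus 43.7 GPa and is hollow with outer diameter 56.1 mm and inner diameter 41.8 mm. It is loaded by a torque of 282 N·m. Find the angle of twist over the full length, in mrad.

13.6 mrad

J = π(d_o⁴ − d_i⁴)/32 = π(0.0561⁴ − 0.0418⁴)/32 = 6.727×10^-7 m⁴.
θ = T·L/(G·J) = 282.0 × 1.42 / (43.7×10⁹ × 6.727×10^-7) = 0.01362 rad.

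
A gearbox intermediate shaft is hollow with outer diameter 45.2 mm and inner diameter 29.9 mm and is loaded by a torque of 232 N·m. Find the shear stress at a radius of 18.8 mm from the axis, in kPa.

13200 kPa

J = π(d_o⁴ − d_i⁴)/32 = π(0.0452⁴ − 0.0299⁴)/32 = 3.313×10^-7 m⁴.
Shear stress varies linearly with radius: τ = T·r/J = 232.0 × 0.0188 / 3.313×10^-7 = 1.316×10^7 Pa.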